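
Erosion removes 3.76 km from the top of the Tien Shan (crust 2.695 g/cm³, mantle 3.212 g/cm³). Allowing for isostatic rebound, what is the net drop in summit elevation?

Rebound u = e ρ_c/ρ_m = 3.76 km × 2.695/3.212 = 3.155 km.
Net surface drop = e − u = 3.76 km − 3.155 km = e (ρ_m − ρ_c)/ρ_m = 0.605 km.

0.605 km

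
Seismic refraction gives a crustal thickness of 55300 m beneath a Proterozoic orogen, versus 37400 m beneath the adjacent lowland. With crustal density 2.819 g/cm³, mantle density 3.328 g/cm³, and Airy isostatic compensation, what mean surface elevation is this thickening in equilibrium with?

Excess crust Δ = 55300 m − 37400 m = 17900 m, split between elevation h and root r with h + r = Δ.
Airy balance ρ_c h = (ρ_m − ρ_c) r gives r = h ρ_c/(ρ_m − ρ_c), so h (1 + ρ_c/(ρ_m − ρ_c)) = Δ, i.e. h = Δ (ρ_m − ρ_c)/ρ_m.
h = 17900 m × 0.509/3.328 = 2740 m.

2740 m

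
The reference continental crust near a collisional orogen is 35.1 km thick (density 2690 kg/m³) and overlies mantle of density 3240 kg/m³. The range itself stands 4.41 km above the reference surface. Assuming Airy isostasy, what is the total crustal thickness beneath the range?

61.1 km

Root depth r = h ρ_c / (ρ_m − ρ_c) = 4.41 km × 2690 / 550 = 21.57 km.
Total thickness = T + h + r = 35.1 km + 4.41 km + 21.57 km = 61.1 km.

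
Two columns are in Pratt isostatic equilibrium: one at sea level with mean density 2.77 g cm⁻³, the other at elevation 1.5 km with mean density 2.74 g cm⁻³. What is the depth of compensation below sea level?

ρ_ref D = ρ (D + h) → D (ρ_ref − ρ) = ρ h.
D = ρ h/(ρ_ref − ρ) = 2.74 × 1.5 km/(2.77 − 2.74) = 137 km.

137 km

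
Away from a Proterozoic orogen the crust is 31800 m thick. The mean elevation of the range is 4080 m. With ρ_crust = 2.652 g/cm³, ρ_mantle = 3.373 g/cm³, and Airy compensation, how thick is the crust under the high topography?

50900 m

Root depth r = h ρ_c / (ρ_m − ρ_c) = 4080 m × 2.652 / 0.721 = 15010 m.
Total thickness = T + h + r = 31800 m + 4080 m + 15010 m = 50900 m.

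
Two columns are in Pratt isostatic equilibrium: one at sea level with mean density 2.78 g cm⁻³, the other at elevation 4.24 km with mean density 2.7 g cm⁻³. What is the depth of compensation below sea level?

143 km

ρ_ref D = ρ (D + h) → D (ρ_ref − ρ) = ρ h.
D = ρ h/(ρ_ref − ρ) = 2.7 × 4.24 km/(2.78 − 2.7) = 143 km.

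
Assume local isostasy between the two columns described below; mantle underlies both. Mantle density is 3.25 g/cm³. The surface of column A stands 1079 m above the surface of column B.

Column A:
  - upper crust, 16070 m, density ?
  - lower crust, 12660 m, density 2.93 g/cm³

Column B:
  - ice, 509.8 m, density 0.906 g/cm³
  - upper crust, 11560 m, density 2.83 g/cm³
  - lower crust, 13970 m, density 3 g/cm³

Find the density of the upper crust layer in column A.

2.69 g/cm³

Take the compensation level at the base of the deeper column (depth z_c below the surface of column A) and equate Σ ρ_i t_i down to z_c; mantle fills any gap and the z_c terms cancel.
Column A: 16070×ρ + 12660×2.93 + (z_c − 28730)×3.25
Column B: 1079×0 + 509.8×0.906 + 11560×2.83 + 13970×3 + (z_c − 1079 − 26039.8)×3.25
The z_c×3.25 term appears on both sides and cancels. Collect the known terms of each column as K = Σ(ρt)_known − 3.25 × (depth of known layers): K_A = 37093.8 − 3.25×28730 = −56278.7; K_B = 75086.6788 − 3.25×(1079 + 26039.8) = −13049.4212.
Balance: K_A + 16070×ρ = K_B, so ρ = (K_B − K_A)/16070 = 43229.3/16070 = 2.69 g/cm³.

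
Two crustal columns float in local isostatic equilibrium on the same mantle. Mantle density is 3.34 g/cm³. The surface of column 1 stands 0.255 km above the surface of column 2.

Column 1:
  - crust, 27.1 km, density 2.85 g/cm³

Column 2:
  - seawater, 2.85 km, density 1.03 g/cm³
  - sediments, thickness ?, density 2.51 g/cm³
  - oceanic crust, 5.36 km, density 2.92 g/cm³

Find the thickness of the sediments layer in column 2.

4.33 km

Take the compensation level at the base of the deeper column (depth z_c below the surface of column 1) and equate Σ ρ_i t_i down to z_c; mantle fills any gap and the z_c terms cancel.
Column 1: 27.1×2.85 + (z_c − 27.1)×3.34
Column 2: 0.255×0 + 2.85×1.03 + x×2.51 + 5.36×2.92 + (z_c − 0.255 − 8.21 − x)×3.34
The z_c×3.34 term appears on both sides and cancels. Collect the known terms of each column as K = Σ(ρt)_known − 3.34 × (depth of known layers): K_1 = 77.235 − 3.34×27.1 = −13.279; K_2 = 18.5867 − 3.34×(0.255 + 8.21) = −9.6864.
Balance: K_1 = K_2 − x×(3.34 − 2.51), so x = (K_2 − K_1)/(3.34 − 2.51) = 3.5926/0.83 = 4.33 km.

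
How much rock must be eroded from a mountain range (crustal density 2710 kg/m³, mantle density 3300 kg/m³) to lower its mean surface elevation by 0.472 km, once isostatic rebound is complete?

Net drop Δ = e − u = e − e ρ_c/ρ_m = e (ρ_m − ρ_c)/ρ_m.
e = Δ ρ_m/(ρ_m − ρ_c) = 0.472 km × 3300/590 = 2.64 km.

2.64 km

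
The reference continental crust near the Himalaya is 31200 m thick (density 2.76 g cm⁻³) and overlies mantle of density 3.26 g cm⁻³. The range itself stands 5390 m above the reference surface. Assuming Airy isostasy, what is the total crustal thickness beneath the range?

66300 m

Root depth r = h ρ_c / (ρ_m − ρ_c) = 5390 m × 2.76 / 0.5 = 29750 m.
Total thickness = T + h + r = 31200 m + 5390 m + 29750 m = 66300 m.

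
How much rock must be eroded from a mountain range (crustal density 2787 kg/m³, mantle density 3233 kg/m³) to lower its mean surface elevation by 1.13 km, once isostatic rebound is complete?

8.19 km

Net drop Δ = e − u = e − e ρ_c/ρ_m = e (ρ_m − ρ_c)/ρ_m.
e = Δ ρ_m/(ρ_m − ρ_c) = 1.13 km × 3233/446 = 8.19 km.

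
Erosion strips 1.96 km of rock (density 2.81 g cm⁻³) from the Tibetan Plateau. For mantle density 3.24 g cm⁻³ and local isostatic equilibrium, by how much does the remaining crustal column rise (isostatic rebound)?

1.7 km

Unloading: uplift u = e ρ_c/ρ_m = 1.96 km × 2.81/3.24 = 1.7 km.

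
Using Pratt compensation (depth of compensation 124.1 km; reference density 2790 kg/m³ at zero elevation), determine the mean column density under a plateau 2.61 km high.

Pratt balance: ρ_ref D = ρ (D + h).
ρ = ρ_ref D/(D + h) = 2790 × 124.1 km/(124.1 km + 2.61 km) = 2730 kg/m³.

2730 kg/m³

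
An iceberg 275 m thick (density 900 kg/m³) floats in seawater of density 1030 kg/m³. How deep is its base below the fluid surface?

Draft d = t ρ_obj/ρ_fluid = 275 m × 900/1030 = 240 m.

240 m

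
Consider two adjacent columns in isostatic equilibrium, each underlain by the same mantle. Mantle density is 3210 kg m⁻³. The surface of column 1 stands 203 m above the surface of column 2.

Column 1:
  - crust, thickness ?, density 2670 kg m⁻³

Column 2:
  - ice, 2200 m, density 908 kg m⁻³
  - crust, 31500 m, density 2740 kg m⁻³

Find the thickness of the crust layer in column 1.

Take the compensation level at the base of the deeper column (depth z_c below the surface of column 1) and equate Σ ρ_i t_i down to z_c; mantle fills any gap and the z_c terms cancel.
Column 1: x×2670 + (z_c − 0 − x)×3210
Column 2: 203×0 + 2200×908 + 31500×2740 + (z_c − 203 − 33700)×3210
The z_c×3210 term appears on both sides and cancels. Collect the known terms of each column as K = Σ(ρt)_known − 3210 × (depth of known layers): K_1 = 0 − 3210×0 = 0; K_2 = 88307600 − 3210×(203 + 33700) = −20521030.
Balance: K_1 − x×(3210 − 2670) = K_2, so x = (K_1 − K_2)/(3210 − 2670) = 20521000/540 = 38000 m.

38000 m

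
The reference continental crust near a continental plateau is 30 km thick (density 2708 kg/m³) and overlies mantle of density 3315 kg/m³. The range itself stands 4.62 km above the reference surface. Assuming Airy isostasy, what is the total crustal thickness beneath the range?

55.2 km

Root depth r = h ρ_c / (ρ_m − ρ_c) = 4.62 km × 2708 / 607 = 20.61 km.
Total thickness = T + h + r = 30 km + 4.62 km + 20.61 km = 55.2 km.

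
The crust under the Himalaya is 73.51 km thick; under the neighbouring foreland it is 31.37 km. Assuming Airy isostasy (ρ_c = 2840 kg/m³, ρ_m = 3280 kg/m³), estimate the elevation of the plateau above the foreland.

Excess crust Δ = 73.51 km − 31.37 km = 42.14 km, split between elevation h and root r with h + r = Δ.
Airy balance ρ_c h = (ρ_m − ρ_c) r gives r = h ρ_c/(ρ_m − ρ_c), so h (1 + ρ_c/(ρ_m − ρ_c)) = Δ, i.e. h = Δ (ρ_m − ρ_c)/ρ_m.
h = 42.14 km × 440/3280 = 5.65 km.

5.65 km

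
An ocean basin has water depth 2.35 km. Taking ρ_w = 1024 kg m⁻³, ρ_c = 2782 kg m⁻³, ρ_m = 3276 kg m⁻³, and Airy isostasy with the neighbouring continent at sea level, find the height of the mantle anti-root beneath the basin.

8.36 km

By Archimedes' principle applied to the lithosphere: replacing crust with seawater at the top is compensated by replacing crust with mantle at the base: d (ρ_c − ρ_w) = a (ρ_m − ρ_c).
a = d (ρ_c − ρ_w)/(ρ_m − ρ_c) = 2.35 km × 1758/494 = 8.36 km.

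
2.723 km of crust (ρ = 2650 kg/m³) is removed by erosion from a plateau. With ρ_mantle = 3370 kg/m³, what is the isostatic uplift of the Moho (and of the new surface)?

Unloading: uplift u = e ρ_c/ρ_m = 2.723 km × 2650/3370 = 2.14 km.

2.14 km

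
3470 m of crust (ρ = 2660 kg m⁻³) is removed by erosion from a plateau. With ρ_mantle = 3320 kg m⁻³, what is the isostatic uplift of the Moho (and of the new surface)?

2780 m

Unloading: uplift u = e ρ_c/ρ_m = 3470 m × 2660/3320 = 2780 m.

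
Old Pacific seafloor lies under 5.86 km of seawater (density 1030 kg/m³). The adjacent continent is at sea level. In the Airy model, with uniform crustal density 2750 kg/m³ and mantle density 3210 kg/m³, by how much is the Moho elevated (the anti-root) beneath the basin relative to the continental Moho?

21.9 km

Equating mass per unit area of the two columns: replacing crust with seawater at the top is compensated by replacing crust with mantle at the base: d (ρ_c − ρ_w) = a (ρ_m − ρ_c).
a = d (ρ_c − ρ_w)/(ρ_m − ρ_c) = 5.86 km × 1720/460 = 21.9 km.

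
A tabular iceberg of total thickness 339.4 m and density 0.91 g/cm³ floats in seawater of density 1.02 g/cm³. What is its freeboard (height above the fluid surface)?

Floating equilibrium: submerged depth d = t ρ_obj/ρ_fluid = 339.4 m × 0.91/1.02 = 302.8 m.
Freeboard = t − d = 339.4 m − 302.8 m = 36.6 m.

36.6 m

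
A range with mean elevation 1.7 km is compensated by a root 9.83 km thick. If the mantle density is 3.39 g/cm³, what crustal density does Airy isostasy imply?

2.89 g/cm³

ρ_c h = (ρ_m − ρ_c) r → ρ_c (h + r) = ρ_m r → ρ_c = ρ_m r / (h + r).
ρ_c = 3.39 × 9.83 km / (1.7 km + 9.83 km) = 2.89 g/cm³.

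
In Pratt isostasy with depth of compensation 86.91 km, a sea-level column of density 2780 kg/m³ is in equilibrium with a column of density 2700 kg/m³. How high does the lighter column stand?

ρ_ref D = ρ (D + h) → h = D (ρ_ref − ρ)/ρ.
h = 86.91 km × (2780 − 2700)/2700 = 2.58 km.

2.58 km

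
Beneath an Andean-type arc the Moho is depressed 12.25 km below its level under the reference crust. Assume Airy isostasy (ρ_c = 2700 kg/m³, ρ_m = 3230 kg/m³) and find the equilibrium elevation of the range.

2.4 km

Balancing pressure at the compensation depth: ρ_c h = (ρ_m − ρ_c) r.
h = r (ρ_m − ρ_c) / ρ_c = 12.25 km × (3230 − 2700) / 2700 = 2.4 km.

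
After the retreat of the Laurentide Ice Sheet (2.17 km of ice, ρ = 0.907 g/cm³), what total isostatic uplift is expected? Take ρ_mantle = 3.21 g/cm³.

Removing the load lets mantle flow back in; uplift u satisfies ρ_ice t = ρ_m u.
u = t ρ_ice/ρ_m = 2.17 km × 0.907/3.21 = 0.613 km.

0.613 km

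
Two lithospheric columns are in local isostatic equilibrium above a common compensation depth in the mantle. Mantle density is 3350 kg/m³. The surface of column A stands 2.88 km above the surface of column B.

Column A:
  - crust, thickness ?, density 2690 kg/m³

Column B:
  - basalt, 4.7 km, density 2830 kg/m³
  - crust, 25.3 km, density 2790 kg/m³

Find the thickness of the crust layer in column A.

Take the compensation level at the base of the deeper column (depth z_c below the surface of column A) and equate Σ ρ_i t_i down to z_c; mantle fills any gap and the z_c terms cancel.
Column A: x×2690 + (z_c − 0 − x)×3350
Column B: 2.88×0 + 4.7×2830 + 25.3×2790 + (z_c − 2.88 − 30)×3350
The z_c×3350 term appears on both sides and cancels. Collect the known terms of each column as K = Σ(ρt)_known − 3350 × (depth of known layers): K_A = 0 − 3350×0 = 0; K_B = 83888 − 3350×(2.88 + 30) = −26260.
Balance: K_A − x×(3350 − 2690) = K_B, so x = (K_A − K_B)/(3350 − 2690) = 26260/660 = 39.8 km.

39.8 km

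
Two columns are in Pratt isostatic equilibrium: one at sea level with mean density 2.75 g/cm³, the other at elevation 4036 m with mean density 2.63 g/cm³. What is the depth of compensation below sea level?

88500 m

ρ_ref D = ρ (D + h) → D (ρ_ref − ρ) = ρ h.
D = ρ h/(ρ_ref − ρ) = 2.63 × 4036 m/(2.75 − 2.63) = 88500 m.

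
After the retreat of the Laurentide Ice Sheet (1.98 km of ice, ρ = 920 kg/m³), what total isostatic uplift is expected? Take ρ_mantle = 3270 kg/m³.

0.557 km

Removing the load lets mantle flow back in; uplift u satisfies ρ_ice t = ρ_m u.
u = t ρ_ice/ρ_m = 1.98 km × 920/3270 = 0.557 km.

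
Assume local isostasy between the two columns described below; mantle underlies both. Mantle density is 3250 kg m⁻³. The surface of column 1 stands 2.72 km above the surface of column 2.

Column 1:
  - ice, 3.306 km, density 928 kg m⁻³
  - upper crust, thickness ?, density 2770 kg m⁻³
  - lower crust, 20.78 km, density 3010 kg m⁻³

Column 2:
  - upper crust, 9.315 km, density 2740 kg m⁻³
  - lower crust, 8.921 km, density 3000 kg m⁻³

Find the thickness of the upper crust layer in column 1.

6.58 km

Take the compensation level at the base of the deeper column (depth z_c below the surface of column 1) and equate Σ ρ_i t_i down to z_c; mantle fills any gap and the z_c terms cancel.
Column 1: 3.306×928 + x×2770 + 20.78×3010 + (z_c − 24.086 − x)×3250
Column 2: 2.72×0 + 9.315×2740 + 8.921×3000 + (z_c − 2.72 − 18.236)×3250
The z_c×3250 term appears on both sides and cancels. Collect the known terms of each column as K = Σ(ρt)_known − 3250 × (depth of known layers): K_1 = 65615.768 − 3250×24.086 = −12663.732; K_2 = 52286.1 − 3250×(2.72 + 18.236) = −15820.9.
Balance: K_1 − x×(3250 − 2770) = K_2, so x = (K_1 − K_2)/(3250 − 2770) = 3157.17/480 = 6.58 km.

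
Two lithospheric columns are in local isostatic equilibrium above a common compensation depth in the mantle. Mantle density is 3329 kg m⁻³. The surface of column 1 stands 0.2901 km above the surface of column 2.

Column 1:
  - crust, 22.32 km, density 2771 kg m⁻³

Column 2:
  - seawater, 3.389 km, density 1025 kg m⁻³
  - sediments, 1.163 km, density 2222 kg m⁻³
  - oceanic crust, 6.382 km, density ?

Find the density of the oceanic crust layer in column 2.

Take the compensation level at the base of the deeper column (depth z_c below the surface of column 1) and equate Σ ρ_i t_i down to z_c; mantle fills any gap and the z_c terms cancel.
Column 1: 22.32×2771 + (z_c − 22.32)×3329
Column 2: 0.2901×0 + 3.389×1025 + 1.163×2222 + 6.382×ρ + (z_c − 0.2901 − 10.934)×3329
The z_c×3329 term appears on both sides and cancels. Collect the known terms of each column as K = Σ(ρt)_known − 3329 × (depth of known layers): K_1 = 61848.72 − 3329×22.32 = −12454.56; K_2 = 6057.911 − 3329×(0.2901 + 10.934) = −31307.1179.
Balance: K_1 = K_2 + 6.382×ρ, so ρ = (K_1 − K_2)/6.382 = 18852.6/6.382 = 2950 kg m⁻³.

2950 kg m⁻³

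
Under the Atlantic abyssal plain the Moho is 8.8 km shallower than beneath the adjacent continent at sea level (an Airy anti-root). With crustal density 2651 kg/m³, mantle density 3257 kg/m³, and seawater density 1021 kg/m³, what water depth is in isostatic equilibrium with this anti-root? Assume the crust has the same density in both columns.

3.27 km

Replacing a thickness d of crust by seawater at the top must be balanced by replacing crust with mantle at the base: d (ρ_c − ρ_w) = a (ρ_m − ρ_c).
d = a (ρ_m − ρ_c)/(ρ_c − ρ_w) = 8.8 km × 606/1630 = 3.27 km.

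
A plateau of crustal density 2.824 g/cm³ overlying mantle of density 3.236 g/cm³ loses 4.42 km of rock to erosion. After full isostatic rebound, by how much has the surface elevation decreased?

0.563 km

Rebound u = e ρ_c/ρ_m = 4.42 km × 2.824/3.236 = 3.857 km.
Net surface drop = e − u = 4.42 km − 3.857 km = e (ρ_m − ρ_c)/ρ_m = 0.563 km.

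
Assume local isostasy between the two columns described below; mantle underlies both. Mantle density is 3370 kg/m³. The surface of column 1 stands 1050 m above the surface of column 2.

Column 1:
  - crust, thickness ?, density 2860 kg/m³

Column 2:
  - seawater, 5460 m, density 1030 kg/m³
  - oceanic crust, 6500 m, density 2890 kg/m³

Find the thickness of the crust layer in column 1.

38100 m

Take the compensation level at the base of the deeper column (depth z_c below the surface of column 1) and equate Σ ρ_i t_i down to z_c; mantle fills any gap and the z_c terms cancel.
Column 1: x×2860 + (z_c − 0 − x)×3370
Column 2: 1050×0 + 5460×1030 + 6500×2890 + (z_c − 1050 − 11960)×3370
The z_c×3370 term appears on both sides and cancels. Collect the known terms of each column as K = Σ(ρt)_known − 3370 × (depth of known layers): K_1 = 0 − 3370×0 = 0; K_2 = 24408800 − 3370×(1050 + 11960) = −19434900.
Balance: K_1 − x×(3370 − 2860) = K_2, so x = (K_1 − K_2)/(3370 − 2860) = 19434900/510 = 38100 m.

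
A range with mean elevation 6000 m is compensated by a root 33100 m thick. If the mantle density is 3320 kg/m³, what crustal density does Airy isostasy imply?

2810 kg/m³

ρ_c h = (ρ_m − ρ_c) r → ρ_c (h + r) = ρ_m r → ρ_c = ρ_m r / (h + r).
ρ_c = 3320 × 33100 m / (6000 m + 33100 m) = 2810 kg/m³.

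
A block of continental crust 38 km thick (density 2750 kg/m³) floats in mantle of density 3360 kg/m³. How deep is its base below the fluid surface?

Draft d = t ρ_obj/ρ_fluid = 38 km × 2750/3360 = 31.1 km.

31.1 km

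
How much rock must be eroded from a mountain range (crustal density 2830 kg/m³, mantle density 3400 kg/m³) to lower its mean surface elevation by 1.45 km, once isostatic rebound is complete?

Net drop Δ = e − u = e − e ρ_c/ρ_m = e (ρ_m − ρ_c)/ρ_m.
e = Δ ρ_m/(ρ_m − ρ_c) = 1.45 km × 3400/570 = 8.65 km.

8.65 km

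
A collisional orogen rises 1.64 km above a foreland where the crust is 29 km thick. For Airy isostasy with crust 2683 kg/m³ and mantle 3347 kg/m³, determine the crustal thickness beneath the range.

Root depth r = h ρ_c / (ρ_m − ρ_c) = 1.64 km × 2683 / 664 = 6.627 km.
Total thickness = T + h + r = 29 km + 1.64 km + 6.627 km = 37.3 km.

37.3 km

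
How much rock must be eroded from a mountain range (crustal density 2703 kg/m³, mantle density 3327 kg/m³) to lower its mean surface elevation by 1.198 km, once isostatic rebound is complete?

6.39 km

Net drop Δ = e − u = e − e ρ_c/ρ_m = e (ρ_m − ρ_c)/ρ_m.
e = Δ ρ_m/(ρ_m − ρ_c) = 1.198 km × 3327/624 = 6.39 km.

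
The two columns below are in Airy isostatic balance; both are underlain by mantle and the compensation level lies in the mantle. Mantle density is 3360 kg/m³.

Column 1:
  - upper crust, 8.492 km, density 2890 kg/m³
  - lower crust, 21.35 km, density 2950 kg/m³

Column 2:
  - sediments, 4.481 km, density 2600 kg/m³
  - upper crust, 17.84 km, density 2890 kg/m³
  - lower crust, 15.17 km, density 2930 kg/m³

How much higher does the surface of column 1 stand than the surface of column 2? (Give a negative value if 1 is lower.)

For any compensation level in the mantle, the mantle terms cancel and isostasy reduces to e = (Σt_1 − Σt_2) − (Σ(ρt)_1 − Σ(ρt)_2) / ρ_m.
Σt_1 = 29.842 km; Σt_2 = 37.491 km; Σ(ρt)_1 = 87524.38; Σ(ρt)_2 = 107656.3 (in km·kg/m³).
e = (29.842 − 37.491) − (87524.38 − 107656.3) / 3360 = −1.66 km.

−1.66 km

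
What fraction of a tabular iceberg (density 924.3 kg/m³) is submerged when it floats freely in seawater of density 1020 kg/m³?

0.906

Submerged fraction = ρ_obj/ρ_fluid = 924.3/1020 = 0.906.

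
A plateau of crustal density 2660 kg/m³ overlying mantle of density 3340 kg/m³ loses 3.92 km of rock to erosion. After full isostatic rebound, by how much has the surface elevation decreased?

0.798 km

Rebound u = e ρ_c/ρ_m = 3.92 km × 2660/3340 = 3.122 km.
Net surface drop = e − u = 3.92 km − 3.122 km = e (ρ_m − ρ_c)/ρ_m = 0.798 km.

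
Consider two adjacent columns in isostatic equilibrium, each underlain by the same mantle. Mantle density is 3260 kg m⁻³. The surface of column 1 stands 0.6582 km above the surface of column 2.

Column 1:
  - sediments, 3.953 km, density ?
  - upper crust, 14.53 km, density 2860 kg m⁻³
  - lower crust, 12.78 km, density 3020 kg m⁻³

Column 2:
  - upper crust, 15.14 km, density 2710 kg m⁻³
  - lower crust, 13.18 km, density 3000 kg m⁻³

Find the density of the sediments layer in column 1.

Take the compensation level at the base of the deeper column (depth z_c below the surface of column 1) and equate Σ ρ_i t_i down to z_c; mantle fills any gap and the z_c terms cancel.
Column 1: 3.953×ρ + 14.53×2860 + 12.78×3020 + (z_c − 31.263)×3260
Column 2: 0.6582×0 + 15.14×2710 + 13.18×3000 + (z_c − 0.6582 − 28.32)×3260
The z_c×3260 term appears on both sides and cancels. Collect the known terms of each column as K = Σ(ρt)_known − 3260 × (depth of known layers): K_1 = 80151.4 − 3260×31.263 = −21765.98; K_2 = 80569.4 − 3260×(0.6582 + 28.32) = −13899.532.
Balance: K_1 + 3.953×ρ = K_2, so ρ = (K_2 − K_1)/3.953 = 7866.45/3.953 = 1990 kg m⁻³.

1990 kg m⁻³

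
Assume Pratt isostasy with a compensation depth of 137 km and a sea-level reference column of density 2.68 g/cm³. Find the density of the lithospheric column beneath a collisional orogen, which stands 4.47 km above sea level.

Pratt balance: ρ_ref D = ρ (D + h).
ρ = ρ_ref D/(D + h) = 2.68 × 137 km/(137 km + 4.47 km) = 2.6 g/cm³.

2.6 g/cm³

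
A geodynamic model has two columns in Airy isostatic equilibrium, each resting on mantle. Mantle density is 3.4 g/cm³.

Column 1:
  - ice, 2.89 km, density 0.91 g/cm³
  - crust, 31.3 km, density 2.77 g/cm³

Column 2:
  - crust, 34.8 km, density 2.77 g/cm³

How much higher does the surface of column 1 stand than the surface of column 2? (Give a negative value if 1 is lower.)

For any compensation level in the mantle, the mantle terms cancel and isostasy reduces to e = (Σt_1 − Σt_2) − (Σ(ρt)_1 − Σ(ρt)_2) / ρ_m.
Σt_1 = 34.19 km; Σt_2 = 34.8 km; Σ(ρt)_1 = 89.3309; Σ(ρt)_2 = 96.396 (in km·g/cm³).
e = (34.19 − 34.8) − (89.3309 − 96.396) / 3.4 = 1.47 km.

1.47 km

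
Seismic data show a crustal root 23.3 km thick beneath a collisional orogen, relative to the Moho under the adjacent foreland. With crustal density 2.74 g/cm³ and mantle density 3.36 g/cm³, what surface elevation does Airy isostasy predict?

Balancing pressure at the compensation depth: ρ_c h = (ρ_m − ρ_c) r.
h = r (ρ_m − ρ_c) / ρ_c = 23.3 km × (3.36 − 2.74) / 2.74 = 5.27 km.

5.27 km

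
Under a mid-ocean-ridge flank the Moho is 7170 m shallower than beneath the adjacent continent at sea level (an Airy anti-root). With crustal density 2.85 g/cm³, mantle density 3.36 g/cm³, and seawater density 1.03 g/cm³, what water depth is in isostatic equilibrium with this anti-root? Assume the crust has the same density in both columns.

Replacing a thickness d of crust by seawater at the top must be balanced by replacing crust with mantle at the base: d (ρ_c − ρ_w) = a (ρ_m − ρ_c).
d = a (ρ_m − ρ_c)/(ρ_c − ρ_w) = 7170 m × 0.51/1.82 = 2010 m.

2010 m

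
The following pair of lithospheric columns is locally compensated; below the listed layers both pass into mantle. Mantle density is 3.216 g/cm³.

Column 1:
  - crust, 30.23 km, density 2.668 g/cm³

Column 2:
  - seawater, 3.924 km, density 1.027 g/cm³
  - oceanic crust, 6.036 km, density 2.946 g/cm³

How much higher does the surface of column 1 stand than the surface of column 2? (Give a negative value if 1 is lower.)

1.97 km

For any compensation level in the mantle, the mantle terms cancel and isostasy reduces to e = (Σt_1 − Σt_2) − (Σ(ρt)_1 − Σ(ρt)_2) / ρ_m.
Σt_1 = 30.23 km; Σt_2 = 9.96 km; Σ(ρt)_1 = 80.65364; Σ(ρt)_2 = 21.812004 (in km·g/cm³).
e = (30.23 − 9.96) − (80.65364 − 21.812004) / 3.216 = 1.97 km.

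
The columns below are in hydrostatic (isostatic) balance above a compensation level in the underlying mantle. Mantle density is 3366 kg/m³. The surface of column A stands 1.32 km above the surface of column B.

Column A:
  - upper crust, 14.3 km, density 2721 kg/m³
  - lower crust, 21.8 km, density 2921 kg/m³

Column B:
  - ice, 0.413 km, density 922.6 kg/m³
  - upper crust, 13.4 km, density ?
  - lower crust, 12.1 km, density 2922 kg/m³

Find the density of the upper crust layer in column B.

2760 kg/m³

Take the compensation level at the base of the deeper column (depth z_c below the surface of column A) and equate Σ ρ_i t_i down to z_c; mantle fills any gap and the z_c terms cancel.
Column A: 14.3×2721 + 21.8×2921 + (z_c − 36.1)×3366
Column B: 1.32×0 + 0.413×922.6 + 13.4×ρ + 12.1×2922 + (z_c − 1.32 − 25.913)×3366
The z_c×3366 term appears on both sides and cancels. Collect the known terms of each column as K = Σ(ρt)_known − 3366 × (depth of known layers): K_A = 102588.1 − 3366×36.1 = −18924.5; K_B = 35737.2338 − 3366×(1.32 + 25.913) = −55929.0442.
Balance: K_A = K_B + 13.4×ρ, so ρ = (K_A − K_B)/13.4 = 37004.5/13.4 = 2760 kg/m³.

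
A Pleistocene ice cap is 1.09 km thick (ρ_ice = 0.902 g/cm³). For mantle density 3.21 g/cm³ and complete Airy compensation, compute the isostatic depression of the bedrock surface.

0.306 km

Isostatic balance requires: the ice load ρ_ice t is balanced by mantle displaced below, ρ_m s.
s = t ρ_ice / ρ_m = 1.09 km × 0.902/3.21 = 0.306 km.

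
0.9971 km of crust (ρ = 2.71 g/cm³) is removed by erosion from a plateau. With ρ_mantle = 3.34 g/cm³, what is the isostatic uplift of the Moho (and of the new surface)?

0.809 km

Unloading: uplift u = e ρ_c/ρ_m = 0.9971 km × 2.71/3.34 = 0.809 km.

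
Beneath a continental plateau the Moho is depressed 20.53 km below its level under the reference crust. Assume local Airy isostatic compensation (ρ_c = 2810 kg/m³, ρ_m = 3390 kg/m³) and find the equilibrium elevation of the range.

4.24 km

Equating mass per unit area of the two columns: ρ_c h = (ρ_m − ρ_c) r.
h = r (ρ_m − ρ_c) / ρ_c = 20.53 km × (3390 − 2810) / 2810 = 4.24 km.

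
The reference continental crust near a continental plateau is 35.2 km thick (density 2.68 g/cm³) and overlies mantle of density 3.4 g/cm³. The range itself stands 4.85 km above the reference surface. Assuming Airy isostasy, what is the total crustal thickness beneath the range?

58.1 km

Root depth r = h ρ_c / (ρ_m − ρ_c) = 4.85 km × 2.68 / 0.72 = 18.05 km.
Total thickness = T + h + r = 35.2 km + 4.85 km + 18.05 km = 58.1 km.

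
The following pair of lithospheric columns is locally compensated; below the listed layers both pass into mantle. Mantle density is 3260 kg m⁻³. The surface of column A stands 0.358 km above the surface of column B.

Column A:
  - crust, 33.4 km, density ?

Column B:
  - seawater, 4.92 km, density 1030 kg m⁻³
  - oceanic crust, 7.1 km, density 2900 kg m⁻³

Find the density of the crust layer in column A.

2820 kg m⁻³

Take the compensation level at the base of the deeper column (depth z_c below the surface of column A) and equate Σ ρ_i t_i down to z_c; mantle fills any gap and the z_c terms cancel.
Column A: 33.4×ρ + (z_c − 33.4)×3260
Column B: 0.358×0 + 4.92×1030 + 7.1×2900 + (z_c − 0.358 − 12.02)×3260
The z_c×3260 term appears on both sides and cancels. Collect the known terms of each column as K = Σ(ρt)_known − 3260 × (depth of known layers): K_A = 0 − 3260×33.4 = −108884; K_B = 25657.6 − 3260×(0.358 + 12.02) = −14694.68.
Balance: K_A + 33.4×ρ = K_B, so ρ = (K_B − K_A)/33.4 = 94189.3/33.4 = 2820 kg m⁻³.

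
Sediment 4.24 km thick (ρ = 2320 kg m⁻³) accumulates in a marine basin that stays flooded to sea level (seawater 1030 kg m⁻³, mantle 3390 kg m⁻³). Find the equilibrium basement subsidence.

Submarine loading: the sediment displaces seawater, and the subsidence is in turn flooded, so s (ρ_m − ρ_w) = t (ρ_sed − ρ_w).
s = 4.24 km × (2320 − 1030) / (3390 − 1030) = 2.32 km.

2.32 km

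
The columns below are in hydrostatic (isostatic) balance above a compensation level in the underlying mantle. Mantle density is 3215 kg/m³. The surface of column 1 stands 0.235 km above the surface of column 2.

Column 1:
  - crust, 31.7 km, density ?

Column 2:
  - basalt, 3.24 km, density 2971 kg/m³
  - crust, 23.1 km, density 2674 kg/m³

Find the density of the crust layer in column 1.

2770 kg/m³

Take the compensation level at the base of the deeper column (depth z_c below the surface of column 1) and equate Σ ρ_i t_i down to z_c; mantle fills any gap and the z_c terms cancel.
Column 1: 31.7×ρ + (z_c − 31.7)×3215
Column 2: 0.235×0 + 3.24×2971 + 23.1×2674 + (z_c − 0.235 − 26.34)×3215
The z_c×3215 term appears on both sides and cancels. Collect the known terms of each column as K = Σ(ρt)_known − 3215 × (depth of known layers): K_1 = 0 − 3215×31.7 = −101915.5; K_2 = 71395.44 − 3215×(0.235 + 26.34) = −14043.185.
Balance: K_1 + 31.7×ρ = K_2, so ρ = (K_2 − K_1)/31.7 = 87872.3/31.7 = 2770 kg/m³.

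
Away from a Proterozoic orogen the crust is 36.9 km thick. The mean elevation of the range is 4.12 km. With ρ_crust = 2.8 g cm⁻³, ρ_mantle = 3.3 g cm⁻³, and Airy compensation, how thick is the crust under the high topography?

64.1 km

Root depth r = h ρ_c / (ρ_m − ρ_c) = 4.12 km × 2.8 / 0.5 = 23.07 km.
Total thickness = T + h + r = 36.9 km + 4.12 km + 23.07 km = 64.1 km.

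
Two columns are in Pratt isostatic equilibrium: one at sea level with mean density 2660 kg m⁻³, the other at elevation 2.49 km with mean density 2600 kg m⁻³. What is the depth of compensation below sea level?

108 km

ρ_ref D = ρ (D + h) → D (ρ_ref − ρ) = ρ h.
D = ρ h/(ρ_ref − ρ) = 2600 × 2.49 km/(2660 − 2600) = 108 km.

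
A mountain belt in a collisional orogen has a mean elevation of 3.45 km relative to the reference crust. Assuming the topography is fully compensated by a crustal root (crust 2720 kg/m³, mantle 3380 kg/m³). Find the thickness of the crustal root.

In Airy isostatic equilibrium: the weight of the topography is balanced by the buoyancy of the root, ρ_c h = (ρ_m − ρ_c) r.
r = h · ρ_c / (ρ_m − ρ_c) = 3.45 km × 2720 / (3380 − 2720) = 14.2 km.

14.2 km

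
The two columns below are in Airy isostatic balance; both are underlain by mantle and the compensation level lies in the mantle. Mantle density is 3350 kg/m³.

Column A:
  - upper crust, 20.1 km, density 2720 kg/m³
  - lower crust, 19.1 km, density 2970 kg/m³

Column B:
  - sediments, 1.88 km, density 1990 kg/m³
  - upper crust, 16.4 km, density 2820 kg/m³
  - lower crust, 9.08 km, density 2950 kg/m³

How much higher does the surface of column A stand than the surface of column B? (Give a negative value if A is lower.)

1.5 km

For any compensation level in the mantle, the mantle terms cancel and isostasy reduces to e = (Σt_A − Σt_B) − (Σ(ρt)_A − Σ(ρt)_B) / ρ_m.
Σt_A = 39.2 km; Σt_B = 27.36 km; Σ(ρt)_A = 111399; Σ(ρt)_B = 76775.2 (in km·kg/m³).
e = (39.2 − 27.36) − (111399 − 76775.2) / 3350 = 1.5 km.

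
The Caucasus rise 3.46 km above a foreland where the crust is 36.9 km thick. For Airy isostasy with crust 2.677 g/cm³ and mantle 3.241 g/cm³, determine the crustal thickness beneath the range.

56.8 km

Root depth r = h ρ_c / (ρ_m − ρ_c) = 3.46 km × 2.677 / 0.564 = 16.42 km.
Total thickness = T + h + r = 36.9 km + 3.46 km + 16.42 km = 56.8 km.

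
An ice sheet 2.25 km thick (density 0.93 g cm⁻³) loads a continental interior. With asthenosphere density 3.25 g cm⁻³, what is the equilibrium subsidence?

Balancing pressure at the compensation depth: the ice load ρ_ice t is balanced by mantle displaced below, ρ_m s.
s = t ρ_ice / ρ_m = 2.25 km × 0.93/3.25 = 0.644 km.

0.644 km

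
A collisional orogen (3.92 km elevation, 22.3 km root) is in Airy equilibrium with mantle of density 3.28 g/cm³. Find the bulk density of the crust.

2.79 g/cm³

ρ_c h = (ρ_m − ρ_c) r → ρ_c (h + r) = ρ_m r → ρ_c = ρ_m r / (h + r).
ρ_c = 3.28 × 22.3 km / (3.92 km + 22.3 km) = 2.79 g/cm³.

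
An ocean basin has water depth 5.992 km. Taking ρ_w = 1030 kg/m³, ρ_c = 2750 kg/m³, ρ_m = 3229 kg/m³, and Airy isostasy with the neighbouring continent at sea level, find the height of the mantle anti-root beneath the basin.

21.5 km

Equating mass per unit area of the two columns: replacing crust with seawater at the top is compensated by replacing crust with mantle at the base: d (ρ_c − ρ_w) = a (ρ_m − ρ_c).
a = d (ρ_c − ρ_w)/(ρ_m − ρ_c) = 5.992 km × 1720/479 = 21.5 km.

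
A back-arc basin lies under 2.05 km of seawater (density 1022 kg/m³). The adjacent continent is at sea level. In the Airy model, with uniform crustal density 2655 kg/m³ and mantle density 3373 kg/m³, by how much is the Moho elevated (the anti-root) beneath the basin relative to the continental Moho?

Equating mass per unit area of the two columns: replacing crust with seawater at the top is compensated by replacing crust with mantle at the base: d (ρ_c − ρ_w) = a (ρ_m − ρ_c).
a = d (ρ_c − ρ_w)/(ρ_m − ρ_c) = 2.05 km × 1633/718 = 4.66 km.

4.66 km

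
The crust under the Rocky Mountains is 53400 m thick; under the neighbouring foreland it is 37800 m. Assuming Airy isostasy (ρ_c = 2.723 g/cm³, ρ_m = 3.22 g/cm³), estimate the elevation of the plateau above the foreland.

2410 m

Excess crust Δ = 53400 m − 37800 m = 15600 m, split between elevation h and root r with h + r = Δ.
Airy balance ρ_c h = (ρ_m − ρ_c) r gives r = h ρ_c/(ρ_m − ρ_c), so h (1 + ρ_c/(ρ_m − ρ_c)) = Δ, i.e. h = Δ (ρ_m − ρ_c)/ρ_m.
h = 15600 m × 0.497/3.22 = 2410 m.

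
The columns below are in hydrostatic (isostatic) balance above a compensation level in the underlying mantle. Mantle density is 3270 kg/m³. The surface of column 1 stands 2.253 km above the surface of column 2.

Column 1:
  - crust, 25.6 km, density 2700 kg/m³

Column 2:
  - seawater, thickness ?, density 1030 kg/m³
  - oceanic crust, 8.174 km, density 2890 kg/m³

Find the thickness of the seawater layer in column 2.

1.84 km

Take the compensation level at the base of the deeper column (depth z_c below the surface of column 1) and equate Σ ρ_i t_i down to z_c; mantle fills any gap and the z_c terms cancel.
Column 1: 25.6×2700 + (z_c − 25.6)×3270
Column 2: 2.253×0 + x×1030 + 8.174×2890 + (z_c − 2.253 − 8.174 − x)×3270
The z_c×3270 term appears on both sides and cancels. Collect the known terms of each column as K = Σ(ρt)_known − 3270 × (depth of known layers): K_1 = 69120 − 3270×25.6 = −14592; K_2 = 23622.86 − 3270×(2.253 + 8.174) = −10473.43.
Balance: K_1 = K_2 − x×(3270 − 1030), so x = (K_2 − K_1)/(3270 − 1030) = 4118.57/2240 = 1.84 km.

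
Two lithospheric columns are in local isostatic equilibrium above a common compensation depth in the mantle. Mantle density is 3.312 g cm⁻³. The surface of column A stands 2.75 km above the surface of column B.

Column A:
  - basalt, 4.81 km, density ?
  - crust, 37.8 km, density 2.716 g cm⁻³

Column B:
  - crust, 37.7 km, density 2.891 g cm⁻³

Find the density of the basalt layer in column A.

2.8 g cm⁻³

Take the compensation level at the base of the deeper column (depth z_c below the surface of column A) and equate Σ ρ_i t_i down to z_c; mantle fills any gap and the z_c terms cancel.
Column A: 4.81×ρ + 37.8×2.716 + (z_c − 42.61)×3.312
Column B: 2.75×0 + 37.7×2.891 + (z_c − 2.75 − 37.7)×3.312
The z_c×3.312 term appears on both sides and cancels. Collect the known terms of each column as K = Σ(ρt)_known − 3.312 × (depth of known layers): K_A = 102.6648 − 3.312×42.61 = −38.45952; K_B = 108.9907 − 3.312×(2.75 + 37.7) = −24.9797.
Balance: K_A + 4.81×ρ = K_B, so ρ = (K_B − K_A)/4.81 = 13.4798/4.81 = 2.8 g cm⁻³.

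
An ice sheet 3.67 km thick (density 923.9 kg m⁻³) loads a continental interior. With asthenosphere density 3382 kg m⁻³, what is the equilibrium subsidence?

In Airy isostatic equilibrium: the ice load ρ_ice t is balanced by mantle displaced below, ρ_m s.
s = t ρ_ice / ρ_m = 3.67 km × 923.9/3382 = 1 km.

1 km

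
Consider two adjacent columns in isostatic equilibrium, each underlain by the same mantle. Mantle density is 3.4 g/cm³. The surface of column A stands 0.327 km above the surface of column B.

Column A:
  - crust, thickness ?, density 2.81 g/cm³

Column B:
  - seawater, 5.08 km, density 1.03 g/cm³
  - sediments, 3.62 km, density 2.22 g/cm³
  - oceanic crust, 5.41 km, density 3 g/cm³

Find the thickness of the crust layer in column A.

Take the compensation level at the base of the deeper column (depth z_c below the surface of column A) and equate Σ ρ_i t_i down to z_c; mantle fills any gap and the z_c terms cancel.
Column A: x×2.81 + (z_c − 0 − x)×3.4
Column B: 0.327×0 + 5.08×1.03 + 3.62×2.22 + 5.41×3 + (z_c − 0.327 − 14.11)×3.4
The z_c×3.4 term appears on both sides and cancels. Collect the known terms of each column as K = Σ(ρt)_known − 3.4 × (depth of known layers): K_A = 0 − 3.4×0 = 0; K_B = 29.4988 − 3.4×(0.327 + 14.11) = −19.587.
Balance: K_A − x×(3.4 − 2.81) = K_B, so x = (K_A − K_B)/(3.4 − 2.81) = 19.587/0.59 = 33.2 km.

33.2 km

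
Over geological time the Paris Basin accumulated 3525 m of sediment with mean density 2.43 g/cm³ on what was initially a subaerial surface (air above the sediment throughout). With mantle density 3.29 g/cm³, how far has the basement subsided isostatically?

2600 m

Subaerial load: s = t ρ_sed / ρ_m = 3525 m × 2.43/3.29 = 2600 m.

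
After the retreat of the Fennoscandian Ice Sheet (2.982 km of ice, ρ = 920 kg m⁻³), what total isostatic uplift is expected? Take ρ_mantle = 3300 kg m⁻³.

0.831 km

Removing the load lets mantle flow back in; uplift u satisfies ρ_ice t = ρ_m u.
u = t ρ_ice/ρ_m = 2.982 km × 920/3300 = 0.831 km.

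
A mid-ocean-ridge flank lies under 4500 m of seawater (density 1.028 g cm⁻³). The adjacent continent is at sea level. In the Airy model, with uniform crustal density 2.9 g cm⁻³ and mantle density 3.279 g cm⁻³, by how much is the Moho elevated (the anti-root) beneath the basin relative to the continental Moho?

22200 m

In Airy isostatic equilibrium: replacing crust with seawater at the top is compensated by replacing crust with mantle at the base: d (ρ_c − ρ_w) = a (ρ_m − ρ_c).
a = d (ρ_c − ρ_w)/(ρ_m − ρ_c) = 4500 m × 1.872/0.379 = 22200 m.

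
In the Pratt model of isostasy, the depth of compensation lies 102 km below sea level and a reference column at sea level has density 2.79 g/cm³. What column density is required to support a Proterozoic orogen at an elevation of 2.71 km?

2.72 g/cm³

Pratt balance: ρ_ref D = ρ (D + h).
ρ = ρ_ref D/(D + h) = 2.79 × 102 km/(102 km + 2.71 km) = 2.72 g/cm³.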